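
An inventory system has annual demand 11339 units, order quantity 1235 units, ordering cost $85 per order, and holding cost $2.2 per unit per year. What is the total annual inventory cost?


TC = 11339/1235 * 85 + 1235/2 * 2.2

$2138.92


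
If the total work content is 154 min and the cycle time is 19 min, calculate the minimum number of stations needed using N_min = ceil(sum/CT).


Formula: N_min = ceil(Sum of Task Times / Cycle Time)
N_min = ceil(154 min / 19 min) = ceil(8.1053)
N_min = 9 stations

9


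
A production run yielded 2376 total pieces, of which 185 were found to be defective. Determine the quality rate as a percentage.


Formula: Quality Rate = Good Pieces / Total Pieces * 100
Good pieces = 2376 - 185 = 2191
QR = 2191 / 2376 * 100 = 92.2%

92.2%


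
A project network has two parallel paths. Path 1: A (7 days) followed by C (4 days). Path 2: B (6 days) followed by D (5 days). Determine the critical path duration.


Path 1 = 7 + 4 = 11 days
Path 2 = 6 + 5 = 11 days
Duration = max(11, 11) = 11 days

11 days


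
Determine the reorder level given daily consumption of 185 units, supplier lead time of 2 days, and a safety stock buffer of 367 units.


Formula: ROP = (Daily Demand * Lead Time) + Safety Stock
Demand during lead time = 185 * 2 = 370 units
ROP = 370 + 367 = 737 units

737 units


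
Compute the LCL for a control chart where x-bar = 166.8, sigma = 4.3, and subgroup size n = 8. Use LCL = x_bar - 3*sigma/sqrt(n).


LCL = 166.8 - 3 * 4.3 / sqrt(8)

162.24


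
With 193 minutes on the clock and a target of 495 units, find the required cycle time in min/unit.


Formula: CT = Available Time / Number of Units
CT = 193 min / 495 units
CT = 0.39 min/unit

0.39 min/unit


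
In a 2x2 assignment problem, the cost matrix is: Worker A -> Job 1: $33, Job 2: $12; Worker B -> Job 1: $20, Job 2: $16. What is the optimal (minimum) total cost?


Option 1: A->1 + B->2 = $33 + $16 = $49
Option 2: A->2 + B->1 = $12 + $20 = $32
Min cost = min($49, $32) = $32

$32


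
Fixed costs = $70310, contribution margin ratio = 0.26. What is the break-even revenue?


Formula: BER = Fixed Costs / Contribution Margin Ratio
BER = $70310 / 0.26
BER = $270423.08 (to the nearest cent)

$270423.08


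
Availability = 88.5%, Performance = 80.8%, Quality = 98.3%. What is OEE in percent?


Formula: OEE = Availability * Performance * Quality / 10000
A * P = 88.5% * 80.8% / 100 = 71.51%
OEE = 71.51% * 98.3% / 100 = 70.3%

70.3%


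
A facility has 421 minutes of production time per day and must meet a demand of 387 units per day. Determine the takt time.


Formula: Takt Time = Available Production Time / Customer Demand
Takt = 421 min/day / 387 units/day
Takt = 1.09 min/unit

1.09 min/unit


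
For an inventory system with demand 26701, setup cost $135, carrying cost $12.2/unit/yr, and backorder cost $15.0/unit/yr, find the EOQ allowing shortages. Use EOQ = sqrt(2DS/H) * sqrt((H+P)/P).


Formula: EOQ* = sqrt(2DS/H) * sqrt((H+P)/P)
Base EOQ = sqrt(2*26701*135/12.2) = 768.72 units
Correction = sqrt((12.2+15.0)/15.0) = 1.3466
EOQ* = 768.72 * 1.3466 = 1035.2 units

1035.2 units


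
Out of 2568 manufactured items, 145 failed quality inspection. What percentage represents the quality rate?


Formula: Quality Rate = Good Pieces / Total Pieces * 100
Good pieces = 2568 - 145 = 2423
QR = 2423 / 2568 * 100 = 94.4%

94.4%


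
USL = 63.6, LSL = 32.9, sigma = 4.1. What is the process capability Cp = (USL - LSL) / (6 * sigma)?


Cp = (63.6 - 32.9) / (6 * 4.1)

1.25


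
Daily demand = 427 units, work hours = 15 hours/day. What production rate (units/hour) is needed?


Formula: Production Rate = Daily Demand / Available Hours
Rate = 427 units/day / 15 hours/day
Rate = 28.5 units/hour

28.5 units/hour


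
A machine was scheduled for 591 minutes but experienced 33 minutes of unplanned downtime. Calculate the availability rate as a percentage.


Formula: Availability = (Planned Time - Downtime) / Planned Time * 100
Uptime = 591 - 33 = 558 min
Availability = 558 / 591 * 100 = 94.4%

94.4%


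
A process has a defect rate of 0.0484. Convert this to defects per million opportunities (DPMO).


DPMO = defect_rate * 1000000 = 0.0484 * 1000000

48400


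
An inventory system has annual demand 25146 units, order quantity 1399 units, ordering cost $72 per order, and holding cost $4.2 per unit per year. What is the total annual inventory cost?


TC = 25146/1399 * 72 + 1399/2 * 4.2

$4232.05


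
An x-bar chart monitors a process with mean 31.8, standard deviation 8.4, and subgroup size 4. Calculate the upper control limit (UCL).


UCL = 31.8 + 3 * 8.4 / sqrt(4)

44.4


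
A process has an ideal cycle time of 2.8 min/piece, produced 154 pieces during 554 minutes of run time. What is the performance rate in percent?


Formula: Performance = (Ideal CT * Total Count) / Run Time * 100
Ideal output time = 2.8 * 154 = 431.2 min
Performance = 431.2 / 554 * 100 = 77.8%

77.8%


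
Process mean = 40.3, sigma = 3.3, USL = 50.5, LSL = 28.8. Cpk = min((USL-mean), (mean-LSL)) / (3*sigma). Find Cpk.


Cpu = (50.5 - 40.3) / (3 * 3.3) = 1.03
Cpl = (40.3 - 28.8) / (3 * 3.3) = 1.16
Cpk = min(1.03, 1.16) = 1.03

1.03


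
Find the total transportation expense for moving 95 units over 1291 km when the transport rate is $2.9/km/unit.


TC = dist * cost * units = 1291 * 2.9 * 95 = $355670.50

$355670.50


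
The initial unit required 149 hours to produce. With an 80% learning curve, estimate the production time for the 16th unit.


Formula: T_n = T_1 * (learning_rate)^(log2(n)) where learning_rate = rate/100
Doublings = log2(16) = 4
T_n = 149 * 0.8^4
T_n = 149 * 0.4096 = 61.0 hours

61.0 hours


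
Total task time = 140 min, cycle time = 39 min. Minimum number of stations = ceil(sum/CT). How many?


Formula: N_min = ceil(Sum of Task Times / Cycle Time)
N_min = ceil(140 min / 39 min) = ceil(3.5897)
N_min = 4 stations

4


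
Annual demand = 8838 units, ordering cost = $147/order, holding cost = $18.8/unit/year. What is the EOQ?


Formula: EOQ = sqrt(2 * D * S / H)
Numerator: 2 * 8838 * 147 = 2598372
2DS/H = 2598372 / 18.8 = 138211.3
EOQ = sqrt(138211.3) = 371.8 units

371.8 units


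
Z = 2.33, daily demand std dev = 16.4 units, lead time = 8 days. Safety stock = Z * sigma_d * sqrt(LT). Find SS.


Formula: SS = z * sigma_d * sqrt(LT)
sqrt(LT) = sqrt(8) = 2.8284
SS = 2.33 * 16.4 * 2.8284
SS = 108.1 units

108.1 units


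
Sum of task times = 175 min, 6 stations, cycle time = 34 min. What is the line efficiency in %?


Formula: Efficiency = Sum of Task Times / (N_stations * CT) * 100
Total station capacity = 6 stations * 34 min = 204 min
Efficiency = 175 / 204 * 100 = 85.8%

85.8%


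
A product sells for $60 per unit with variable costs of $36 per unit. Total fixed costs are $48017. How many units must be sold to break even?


Formula: BEQ = Fixed Costs / (Price - Variable Cost)
Contribution margin = $60 - $36 = $24/unit
BEQ = ceil($48017 / $24/unit) = ceil(2000.71) = 2001 units

2001 units


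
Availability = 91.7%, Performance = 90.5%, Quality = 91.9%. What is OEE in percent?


Formula: OEE = Availability * Performance * Quality / 10000
A * P = 91.7% * 90.5% / 100 = 82.99%
OEE = 82.99% * 91.9% / 100 = 76.3%

76.3%


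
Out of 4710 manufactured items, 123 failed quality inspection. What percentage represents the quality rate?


Formula: Quality Rate = Good Pieces / Total Pieces * 100
Good pieces = 4710 - 123 = 4587
QR = 4587 / 4710 * 100 = 97.4%

97.4%


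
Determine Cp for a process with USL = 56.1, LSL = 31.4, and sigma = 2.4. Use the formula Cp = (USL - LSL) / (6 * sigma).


Cp = (56.1 - 31.4) / (6 * 2.4)

1.72


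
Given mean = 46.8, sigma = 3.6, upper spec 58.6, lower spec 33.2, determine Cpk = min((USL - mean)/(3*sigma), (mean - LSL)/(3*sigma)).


Cpu = (58.6 - 46.8) / (3 * 3.6) = 1.09
Cpl = (46.8 - 33.2) / (3 * 3.6) = 1.26
Cpk = min(1.09, 1.26) = 1.09

1.09


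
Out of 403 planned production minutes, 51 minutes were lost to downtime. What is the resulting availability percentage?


Formula: Availability = (Planned Time - Downtime) / Planned Time * 100
Uptime = 403 - 51 = 352 min
Availability = 352 / 403 * 100 = 87.3%

87.3%


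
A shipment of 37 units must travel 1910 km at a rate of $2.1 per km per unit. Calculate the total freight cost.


TC = dist * cost * units = 1910 * 2.1 * 37 = $148407.00

$148407.00


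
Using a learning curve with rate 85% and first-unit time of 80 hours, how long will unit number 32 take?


Formula: T_n = T_1 * (learning_rate)^(log2(n)) where learning_rate = rate/100
Doublings = log2(32) = 5
T_n = 80 * 0.85^5
T_n = 80 * 0.4437 = 35.5 hours

35.5 hours


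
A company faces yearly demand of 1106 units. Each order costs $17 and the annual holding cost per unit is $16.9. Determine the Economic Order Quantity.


Formula: EOQ = sqrt(2 * D * S / H)
Numerator: 2 * 1106 * 17 = 37604
2DS/H = 37604 / 16.9 = 2225.1
EOQ = sqrt(2225.1) = 47.2 units

47.2 units


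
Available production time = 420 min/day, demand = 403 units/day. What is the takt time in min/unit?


Formula: Takt Time = Available Production Time / Customer Demand
Takt = 420 min/day / 403 units/day
Takt = 1.04 min/unit

1.04 min/unit


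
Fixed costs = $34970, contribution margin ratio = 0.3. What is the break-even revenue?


Formula: BER = Fixed Costs / Contribution Margin Ratio
BER = $34970 / 0.3
BER = $116566.67 (to the nearest cent)

$116566.67


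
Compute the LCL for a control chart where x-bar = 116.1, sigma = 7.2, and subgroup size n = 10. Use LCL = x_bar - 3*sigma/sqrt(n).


LCL = 116.1 - 3 * 7.2 / sqrt(10)

109.27


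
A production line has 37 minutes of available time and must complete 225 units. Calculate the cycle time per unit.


Formula: CT = Available Time / Number of Units
CT = 37 min / 225 units
CT = 0.16 min/unit

0.16 min/unit


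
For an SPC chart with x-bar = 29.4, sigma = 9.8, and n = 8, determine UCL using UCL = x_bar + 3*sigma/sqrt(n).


UCL = 29.4 + 3 * 9.8 / sqrt(8)

39.79


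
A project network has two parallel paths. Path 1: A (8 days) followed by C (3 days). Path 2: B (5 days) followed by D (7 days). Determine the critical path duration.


Path 1 = 8 + 3 = 11 days
Path 2 = 5 + 7 = 12 days
Duration = max(11, 12) = 12 days

12 days


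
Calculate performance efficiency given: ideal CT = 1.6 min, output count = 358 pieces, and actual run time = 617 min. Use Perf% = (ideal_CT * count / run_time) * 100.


Formula: Performance = (Ideal CT * Total Count) / Run Time * 100
Ideal output time = 1.6 * 358 = 572.8 min
Performance = 572.8 / 617 * 100 = 92.8%

92.8%


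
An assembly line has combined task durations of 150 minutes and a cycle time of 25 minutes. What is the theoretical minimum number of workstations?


Formula: N_min = ceil(Sum of Task Times / Cycle Time)
N_min = ceil(150 min / 25 min) = ceil(6.0)
N_min = 6 stations

6


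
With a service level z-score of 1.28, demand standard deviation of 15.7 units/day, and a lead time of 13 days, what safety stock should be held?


Formula: SS = z * sigma_d * sqrt(LT)
sqrt(LT) = sqrt(13) = 3.6056
SS = 1.28 * 15.7 * 3.6056
SS = 72.5 units

72.5 units


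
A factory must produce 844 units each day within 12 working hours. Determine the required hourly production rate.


Formula: Production Rate = Daily Demand / Available Hours
Rate = 844 units/day / 12 hours/day
Rate = 70.3 units/hour

70.3 units/hour


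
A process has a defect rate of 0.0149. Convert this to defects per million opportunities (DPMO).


DPMO = defect_rate * 1000000 = 0.0149 * 1000000

14900


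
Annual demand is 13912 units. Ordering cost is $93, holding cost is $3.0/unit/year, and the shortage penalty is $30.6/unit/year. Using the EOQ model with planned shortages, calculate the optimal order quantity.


Formula: EOQ* = sqrt(2DS/H) * sqrt((H+P)/P)
Base EOQ = sqrt(2*13912*93/3.0) = 928.73 units
Correction = sqrt((3.0+30.6)/30.6) = 1.04787
EOQ* = 928.73 * 1.04787 = 973.2 units

973.2 units


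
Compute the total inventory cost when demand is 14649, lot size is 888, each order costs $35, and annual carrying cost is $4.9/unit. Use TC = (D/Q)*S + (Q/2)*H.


TC = 14649/888 * 35 + 888/2 * 4.9

$2752.98


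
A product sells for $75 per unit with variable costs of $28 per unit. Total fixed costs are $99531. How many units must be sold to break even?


Formula: BEQ = Fixed Costs / (Price - Variable Cost)
Contribution margin = $75 - $28 = $47/unit
BEQ = ceil($99531 / $47/unit) = ceil(2117.68) = 2118 units

2118 units


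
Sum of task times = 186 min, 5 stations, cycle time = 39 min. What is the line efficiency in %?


Formula: Efficiency = Sum of Task Times / (N_stations * CT) * 100
Total station capacity = 5 stations * 39 min = 195 min
Efficiency = 186 / 195 * 100 = 95.4%

95.4%


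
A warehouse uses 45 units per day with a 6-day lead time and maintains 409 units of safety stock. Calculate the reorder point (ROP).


Formula: ROP = (Daily Demand * Lead Time) + Safety Stock
Demand during lead time = 45 * 6 = 270 units
ROP = 270 + 409 = 679 units

679 units


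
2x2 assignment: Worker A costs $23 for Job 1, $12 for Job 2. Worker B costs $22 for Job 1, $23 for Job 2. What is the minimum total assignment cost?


Option 1: A->1 + B->2 = $23 + $23 = $46
Option 2: A->2 + B->1 = $12 + $22 = $34
Min cost = min($46, $34) = $34

$34


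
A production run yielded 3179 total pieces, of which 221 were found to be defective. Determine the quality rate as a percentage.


Formula: Quality Rate = Good Pieces / Total Pieces * 100
Good pieces = 3179 - 221 = 2958
QR = 2958 / 3179 * 100 = 93.0%

93.0%


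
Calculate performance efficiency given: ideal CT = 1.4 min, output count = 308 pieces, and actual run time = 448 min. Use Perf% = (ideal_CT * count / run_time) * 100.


Formula: Performance = (Ideal CT * Total Count) / Run Time * 100
Ideal output time = 1.4 * 308 = 431.2 min
Performance = 431.2 / 448 * 100 = 96.3%

96.3%


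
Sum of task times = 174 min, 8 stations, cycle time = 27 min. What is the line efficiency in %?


Formula: Efficiency = Sum of Task Times / (N_stations * CT) * 100
Total station capacity = 8 stations * 27 min = 216 min
Efficiency = 174 / 216 * 100 = 80.6%

80.6%


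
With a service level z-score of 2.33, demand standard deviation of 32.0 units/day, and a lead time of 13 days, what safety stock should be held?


Formula: SS = z * sigma_d * sqrt(LT)
sqrt(LT) = sqrt(13) = 3.6056
SS = 2.33 * 32.0 * 3.6056
SS = 268.8 units

268.8 units


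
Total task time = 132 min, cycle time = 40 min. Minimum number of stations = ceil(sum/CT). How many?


Formula: N_min = ceil(Sum of Task Times / Cycle Time)
N_min = ceil(132 min / 40 min) = ceil(3.3)
N_min = 4 stations

4


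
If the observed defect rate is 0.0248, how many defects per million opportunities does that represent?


DPMO = defect_rate * 1000000 = 0.0248 * 1000000

24800


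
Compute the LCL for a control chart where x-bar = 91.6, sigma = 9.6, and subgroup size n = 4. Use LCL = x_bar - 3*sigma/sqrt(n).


LCL = 91.6 - 3 * 9.6 / sqrt(4)

77.2


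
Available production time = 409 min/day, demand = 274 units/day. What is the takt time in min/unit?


Formula: Takt Time = Available Production Time / Customer Demand
Takt = 409 min/day / 274 units/day
Takt = 1.49 min/unit

1.49 min/unit


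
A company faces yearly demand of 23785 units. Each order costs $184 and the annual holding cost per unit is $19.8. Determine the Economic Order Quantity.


Formula: EOQ = sqrt(2 * D * S / H)
Numerator: 2 * 23785 * 184 = 8752880
2DS/H = 8752880 / 19.8 = 442064.6
EOQ = sqrt(442064.6) = 664.9 units

664.9 units


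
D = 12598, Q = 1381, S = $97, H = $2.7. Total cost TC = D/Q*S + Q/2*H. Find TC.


TC = 12598/1381 * 97 + 1381/2 * 2.7

$2749.22


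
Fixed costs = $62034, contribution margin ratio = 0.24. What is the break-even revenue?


Formula: BER = Fixed Costs / Contribution Margin Ratio
BER = $62034 / 0.24
BER = $258475.00 (to the nearest cent)

$258475.00


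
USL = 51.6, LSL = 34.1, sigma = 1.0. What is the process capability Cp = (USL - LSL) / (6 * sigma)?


Cp = (51.6 - 34.1) / (6 * 1.0)

2.92


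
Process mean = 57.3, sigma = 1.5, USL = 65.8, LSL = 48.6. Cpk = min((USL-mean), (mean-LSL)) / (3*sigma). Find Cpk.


Cpu = (65.8 - 57.3) / (3 * 1.5) = 1.89
Cpl = (57.3 - 48.6) / (3 * 1.5) = 1.93
Cpk = min(1.89, 1.93) = 1.89

1.89


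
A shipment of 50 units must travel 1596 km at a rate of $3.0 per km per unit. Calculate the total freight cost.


TC = dist * cost * units = 1596 * 3.0 * 50 = $239400.00

$239400.00


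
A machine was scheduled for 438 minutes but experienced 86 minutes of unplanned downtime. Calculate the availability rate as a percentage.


Formula: Availability = (Planned Time - Downtime) / Planned Time * 100
Uptime = 438 - 86 = 352 min
Availability = 352 / 438 * 100 = 80.4%

80.4%


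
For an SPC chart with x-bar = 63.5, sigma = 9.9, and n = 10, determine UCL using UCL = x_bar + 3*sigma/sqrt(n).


UCL = 63.5 + 3 * 9.9 / sqrt(10)

72.89


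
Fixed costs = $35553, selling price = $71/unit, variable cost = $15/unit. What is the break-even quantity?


Formula: BEQ = Fixed Costs / (Price - Variable Cost)
Contribution margin = $71 - $15 = $56/unit
BEQ = ceil($35553 / $56/unit) = ceil(634.88) = 635 units

635 units


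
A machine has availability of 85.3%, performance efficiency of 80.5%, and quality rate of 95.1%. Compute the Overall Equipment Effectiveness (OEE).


Formula: OEE = Availability * Performance * Quality / 10000
A * P = 85.3% * 80.5% / 100 = 68.67%
OEE = 68.67% * 95.1% / 100 = 65.3%

65.3%


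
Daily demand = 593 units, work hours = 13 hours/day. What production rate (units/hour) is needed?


Formula: Production Rate = Daily Demand / Available Hours
Rate = 593 units/day / 13 hours/day
Rate = 45.6 units/hour

45.6 units/hour


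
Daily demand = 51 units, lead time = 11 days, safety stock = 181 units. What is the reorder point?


Formula: ROP = (Daily Demand * Lead Time) + Safety Stock
Demand during lead time = 51 * 11 = 561 units
ROP = 561 + 181 = 742 units

742 units


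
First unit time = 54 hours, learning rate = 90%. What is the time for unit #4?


Formula: T_n = T_1 * (learning_rate)^(log2(n)) where learning_rate = rate/100
Doublings = log2(4) = 2
T_n = 54 * 0.9^2
T_n = 54 * 0.81 = 43.7 hours

43.7 hours


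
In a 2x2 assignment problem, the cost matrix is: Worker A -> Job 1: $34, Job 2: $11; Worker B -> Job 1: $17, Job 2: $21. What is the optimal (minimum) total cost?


Option 1: A->1 + B->2 = $34 + $21 = $55
Option 2: A->2 + B->1 = $11 + $17 = $28
Min cost = min($55, $28) = $28

$28


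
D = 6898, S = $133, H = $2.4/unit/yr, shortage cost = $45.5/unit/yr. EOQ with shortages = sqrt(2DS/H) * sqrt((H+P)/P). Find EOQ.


Formula: EOQ* = sqrt(2DS/H) * sqrt((H+P)/P)
Base EOQ = sqrt(2*6898*133/2.4) = 874.37 units
Correction = sqrt((2.4+45.5)/45.5) = 1.02603
EOQ* = 874.37 * 1.02603 = 897.1 units

897.1 units


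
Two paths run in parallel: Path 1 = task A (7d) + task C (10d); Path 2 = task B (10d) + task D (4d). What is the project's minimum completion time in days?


Path 1 = 7 + 10 = 17 days
Path 2 = 10 + 4 = 14 days
Duration = max(17, 14) = 17 days

17 days


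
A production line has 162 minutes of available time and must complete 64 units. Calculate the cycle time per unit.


Formula: CT = Available Time / Number of Units
CT = 162 min / 64 units
CT = 2.53 min/unit

2.53 min/unit


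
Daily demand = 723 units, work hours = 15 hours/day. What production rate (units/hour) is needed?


Formula: Production Rate = Daily Demand / Available Hours
Rate = 723 units/day / 15 hours/day
Rate = 48.2 units/hour

48.2 units/hour


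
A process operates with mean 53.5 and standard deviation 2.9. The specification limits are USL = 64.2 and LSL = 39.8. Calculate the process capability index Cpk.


Cpu = (64.2 - 53.5) / (3 * 2.9) = 1.23
Cpl = (53.5 - 39.8) / (3 * 2.9) = 1.57
Cpk = min(1.23, 1.57) = 1.23

1.23


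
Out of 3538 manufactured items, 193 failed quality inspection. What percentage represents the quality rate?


Formula: Quality Rate = Good Pieces / Total Pieces * 100
Good pieces = 3538 - 193 = 3345
QR = 3345 / 3538 * 100 = 94.5%

94.5%


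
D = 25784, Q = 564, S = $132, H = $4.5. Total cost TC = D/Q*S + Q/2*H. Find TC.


TC = 25784/564 * 132 + 564/2 * 4.5

$7303.55


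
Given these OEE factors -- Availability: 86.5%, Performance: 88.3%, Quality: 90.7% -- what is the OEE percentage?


Formula: OEE = Availability * Performance * Quality / 10000
A * P = 86.5% * 88.3% / 100 = 76.38%
OEE = 76.38% * 90.7% / 100 = 69.3%

69.3%


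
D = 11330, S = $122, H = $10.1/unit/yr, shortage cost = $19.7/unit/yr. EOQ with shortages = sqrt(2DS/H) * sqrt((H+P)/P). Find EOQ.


Formula: EOQ* = sqrt(2DS/H) * sqrt((H+P)/P)
Base EOQ = sqrt(2*11330*122/10.1) = 523.18 units
Correction = sqrt((10.1+19.7)/19.7) = 1.22991
EOQ* = 523.18 * 1.22991 = 643.5 units

643.5 units


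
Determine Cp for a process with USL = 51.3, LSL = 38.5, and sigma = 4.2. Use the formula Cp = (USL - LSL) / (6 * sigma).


Cp = (51.3 - 38.5) / (6 * 4.2)

0.51


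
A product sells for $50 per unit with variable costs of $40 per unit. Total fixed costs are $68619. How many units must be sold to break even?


Formula: BEQ = Fixed Costs / (Price - Variable Cost)
Contribution margin = $50 - $40 = $10/unit
BEQ = ceil($68619 / $10/unit) = ceil(6861.9) = 6862 units

6862 units


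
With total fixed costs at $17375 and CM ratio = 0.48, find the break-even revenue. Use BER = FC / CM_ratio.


Formula: BER = Fixed Costs / Contribution Margin Ratio
BER = $17375 / 0.48
BER = $36197.92 (to the nearest cent)

$36197.92


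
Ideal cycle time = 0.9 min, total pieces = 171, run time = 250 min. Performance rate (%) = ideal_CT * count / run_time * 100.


Formula: Performance = (Ideal CT * Total Count) / Run Time * 100
Ideal output time = 0.9 * 171 = 153.9 min
Performance = 153.9 / 250 * 100 = 61.6%

61.6%


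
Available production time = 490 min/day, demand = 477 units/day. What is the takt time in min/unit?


Formula: Takt Time = Available Production Time / Customer Demand
Takt = 490 min/day / 477 units/day
Takt = 1.03 min/unit

1.03 min/unit


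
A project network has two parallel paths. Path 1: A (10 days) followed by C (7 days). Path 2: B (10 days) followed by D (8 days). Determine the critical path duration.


Path 1 = 10 + 7 = 17 days
Path 2 = 10 + 8 = 18 days
Duration = max(17, 18) = 18 days

18 days


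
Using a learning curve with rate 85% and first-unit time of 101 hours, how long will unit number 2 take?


Formula: T_n = T_1 * (learning_rate)^(log2(n)) where learning_rate = rate/100
Doublings = log2(2) = 1
T_n = 101 * 0.85^1
T_n = 101 * 0.85 = 85.9 hours

85.9 hours


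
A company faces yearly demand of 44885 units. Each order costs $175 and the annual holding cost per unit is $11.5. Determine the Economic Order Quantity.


Formula: EOQ = sqrt(2 * D * S / H)
Numerator: 2 * 44885 * 175 = 15709750
2DS/H = 15709750 / 11.5 = 1366065.2
EOQ = sqrt(1366065.2) = 1168.8 units

1168.8 units


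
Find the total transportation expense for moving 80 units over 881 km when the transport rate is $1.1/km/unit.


TC = dist * cost * units = 881 * 1.1 * 80 = $77528.00

$77528.00


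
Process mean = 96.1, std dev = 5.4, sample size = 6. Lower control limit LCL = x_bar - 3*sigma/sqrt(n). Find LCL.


LCL = 96.1 - 3 * 5.4 / sqrt(6)

89.49


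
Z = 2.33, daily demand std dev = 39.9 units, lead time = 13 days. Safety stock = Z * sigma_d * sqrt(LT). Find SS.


Formula: SS = z * sigma_d * sqrt(LT)
sqrt(LT) = sqrt(13) = 3.6056
SS = 2.33 * 39.9 * 3.6056
SS = 335.2 units

335.2 units


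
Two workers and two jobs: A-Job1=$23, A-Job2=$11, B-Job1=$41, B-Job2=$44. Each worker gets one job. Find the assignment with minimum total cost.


Option 1: A->1 + B->2 = $23 + $44 = $67
Option 2: A->2 + B->1 = $11 + $41 = $52
Min cost = min($67, $52) = $52

$52


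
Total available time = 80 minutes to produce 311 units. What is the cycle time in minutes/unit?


Formula: CT = Available Time / Number of Units
CT = 80 min / 311 units
CT = 0.26 min/unit

0.26 min/unit


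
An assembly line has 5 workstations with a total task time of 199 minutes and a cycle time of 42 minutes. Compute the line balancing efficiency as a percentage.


Formula: Efficiency = Sum of Task Times / (N_stations * CT) * 100
Total station capacity = 5 stations * 42 min = 210 min
Efficiency = 199 / 210 * 100 = 94.8%

94.8%


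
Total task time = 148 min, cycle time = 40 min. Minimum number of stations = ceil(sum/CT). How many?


Formula: N_min = ceil(Sum of Task Times / Cycle Time)
N_min = ceil(148 min / 40 min) = ceil(3.7)
N_min = 4 stations

4


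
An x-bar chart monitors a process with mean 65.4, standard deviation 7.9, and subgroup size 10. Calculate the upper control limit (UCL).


UCL = 65.4 + 3 * 7.9 / sqrt(10)

72.89


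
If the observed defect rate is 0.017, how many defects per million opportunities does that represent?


DPMO = defect_rate * 1000000 = 0.017 * 1000000

17000


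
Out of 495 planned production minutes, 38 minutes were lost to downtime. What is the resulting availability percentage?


Formula: Availability = (Planned Time - Downtime) / Planned Time * 100
Uptime = 495 - 38 = 457 min
Availability = 457 / 495 * 100 = 92.3%

92.3%


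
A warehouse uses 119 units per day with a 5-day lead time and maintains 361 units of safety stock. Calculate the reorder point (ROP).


Formula: ROP = (Daily Demand * Lead Time) + Safety Stock
Demand during lead time = 119 * 5 = 595 units
ROP = 595 + 361 = 956 units

956 units


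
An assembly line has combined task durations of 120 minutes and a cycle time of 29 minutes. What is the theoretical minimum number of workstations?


Formula: N_min = ceil(Sum of Task Times / Cycle Time)
N_min = ceil(120 min / 29 min) = ceil(4.1379)
N_min = 5 stations

5


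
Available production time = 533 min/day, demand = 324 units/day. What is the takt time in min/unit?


Formula: Takt Time = Available Production Time / Customer Demand
Takt = 533 min/day / 324 units/day
Takt = 1.65 min/unit

1.65 min/unit


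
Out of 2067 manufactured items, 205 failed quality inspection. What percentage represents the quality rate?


Formula: Quality Rate = Good Pieces / Total Pieces * 100
Good pieces = 2067 - 205 = 1862
QR = 1862 / 2067 * 100 = 90.1%

90.1%


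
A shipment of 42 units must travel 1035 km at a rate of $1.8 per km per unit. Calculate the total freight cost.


TC = dist * cost * units = 1035 * 1.8 * 42 = $78246.00

$78246.00


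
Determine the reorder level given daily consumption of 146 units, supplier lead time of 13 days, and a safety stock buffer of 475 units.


Formula: ROP = (Daily Demand * Lead Time) + Safety Stock
Demand during lead time = 146 * 13 = 1898 units
ROP = 1898 + 475 = 2373 units

2373 units


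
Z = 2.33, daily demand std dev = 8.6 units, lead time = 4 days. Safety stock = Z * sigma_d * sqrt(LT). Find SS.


Formula: SS = z * sigma_d * sqrt(LT)
sqrt(LT) = sqrt(4) = 2.0
SS = 2.33 * 8.6 * 2.0
SS = 40.1 units

40.1 units


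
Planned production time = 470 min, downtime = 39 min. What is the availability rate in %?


Formula: Availability = (Planned Time - Downtime) / Planned Time * 100
Uptime = 470 - 39 = 431 min
Availability = 431 / 470 * 100 = 91.7%

91.7%


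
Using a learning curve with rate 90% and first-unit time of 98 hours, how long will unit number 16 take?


Formula: T_n = T_1 * (learning_rate)^(log2(n)) where learning_rate = rate/100
Doublings = log2(16) = 4
T_n = 98 * 0.9^4
T_n = 98 * 0.6561 = 64.3 hours

64.3 hours


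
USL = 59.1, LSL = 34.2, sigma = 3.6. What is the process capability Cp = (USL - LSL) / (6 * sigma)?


Cp = (59.1 - 34.2) / (6 * 3.6)

1.15


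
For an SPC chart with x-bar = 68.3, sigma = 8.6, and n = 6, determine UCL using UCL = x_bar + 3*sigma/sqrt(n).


UCL = 68.3 + 3 * 8.6 / sqrt(6)

78.83


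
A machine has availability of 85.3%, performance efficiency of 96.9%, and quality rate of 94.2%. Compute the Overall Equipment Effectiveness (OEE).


Formula: OEE = Availability * Performance * Quality / 10000
A * P = 85.3% * 96.9% / 100 = 82.66%
OEE = 82.66% * 94.2% / 100 = 77.9%

77.9%


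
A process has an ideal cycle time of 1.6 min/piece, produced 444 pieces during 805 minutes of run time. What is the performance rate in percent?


Formula: Performance = (Ideal CT * Total Count) / Run Time * 100
Ideal output time = 1.6 * 444 = 710.4 min
Performance = 710.4 / 805 * 100 = 88.2%

88.2%


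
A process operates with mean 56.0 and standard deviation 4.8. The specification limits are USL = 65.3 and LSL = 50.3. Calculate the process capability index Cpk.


Cpu = (65.3 - 56.0) / (3 * 4.8) = 0.65
Cpl = (56.0 - 50.3) / (3 * 4.8) = 0.4
Cpk = min(0.65, 0.4) = 0.4

0.4


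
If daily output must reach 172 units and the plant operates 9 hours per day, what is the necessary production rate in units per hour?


Formula: Production Rate = Daily Demand / Available Hours
Rate = 172 units/day / 9 hours/day
Rate = 19.1 units/hour

19.1 units/hour


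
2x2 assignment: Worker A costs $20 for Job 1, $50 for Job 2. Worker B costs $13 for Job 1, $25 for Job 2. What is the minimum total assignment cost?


Option 1: A->1 + B->2 = $20 + $25 = $45
Option 2: A->2 + B->1 = $50 + $13 = $63
Min cost = min($45, $63) = $45

$45


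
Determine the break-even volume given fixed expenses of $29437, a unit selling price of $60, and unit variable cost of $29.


Formula: BEQ = Fixed Costs / (Price - Variable Cost)
Contribution margin = $60 - $29 = $31/unit
BEQ = ceil($29437 / $31/unit) = ceil(949.58) = 950 units

950 units


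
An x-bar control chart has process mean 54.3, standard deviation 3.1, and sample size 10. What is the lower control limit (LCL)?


LCL = 54.3 - 3 * 3.1 / sqrt(10)

51.36


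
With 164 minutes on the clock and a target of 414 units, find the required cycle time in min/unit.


Formula: CT = Available Time / Number of Units
CT = 164 min / 414 units
CT = 0.4 min/unit

0.4 min/unit


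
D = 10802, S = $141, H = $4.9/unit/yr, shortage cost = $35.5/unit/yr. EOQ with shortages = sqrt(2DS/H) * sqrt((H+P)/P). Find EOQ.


Formula: EOQ* = sqrt(2DS/H) * sqrt((H+P)/P)
Base EOQ = sqrt(2*10802*141/4.9) = 788.46 units
Correction = sqrt((4.9+35.5)/35.5) = 1.06678
EOQ* = 788.46 * 1.06678 = 841.1 units

841.1 units


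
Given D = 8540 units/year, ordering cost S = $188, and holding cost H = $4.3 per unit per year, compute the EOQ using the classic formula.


Formula: EOQ = sqrt(2 * D * S / H)
Numerator: 2 * 8540 * 188 = 3211040
2DS/H = 3211040 / 4.3 = 746753.5
EOQ = sqrt(746753.5) = 864.1 units

864.1 units


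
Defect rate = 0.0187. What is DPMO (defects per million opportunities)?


DPMO = defect_rate * 1000000 = 0.0187 * 1000000

18700


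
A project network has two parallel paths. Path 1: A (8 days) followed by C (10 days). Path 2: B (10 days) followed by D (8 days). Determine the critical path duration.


Path 1 = 8 + 10 = 18 days
Path 2 = 10 + 8 = 18 days
Duration = max(18, 18) = 18 days

18 days


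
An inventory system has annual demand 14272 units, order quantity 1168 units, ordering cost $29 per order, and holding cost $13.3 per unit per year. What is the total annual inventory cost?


TC = 14272/1168 * 29 + 1168/2 * 13.3

$8121.56


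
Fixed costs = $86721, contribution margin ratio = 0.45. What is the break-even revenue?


Formula: BER = Fixed Costs / Contribution Margin Ratio
BER = $86721 / 0.45
BER = $192713.33 (to the nearest cent)

$192713.33


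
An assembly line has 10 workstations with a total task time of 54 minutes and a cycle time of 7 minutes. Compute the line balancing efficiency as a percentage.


Formula: Efficiency = Sum of Task Times / (N_stations * CT) * 100
Total station capacity = 10 stations * 7 min = 70 min
Efficiency = 54 / 70 * 100 = 77.1%

77.1%


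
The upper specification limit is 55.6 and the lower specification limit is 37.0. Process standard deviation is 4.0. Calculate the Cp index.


Cp = (55.6 - 37.0) / (6 * 4.0)

0.78


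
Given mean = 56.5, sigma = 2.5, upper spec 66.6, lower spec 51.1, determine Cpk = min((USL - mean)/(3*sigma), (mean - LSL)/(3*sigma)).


Cpu = (66.6 - 56.5) / (3 * 2.5) = 1.35
Cpl = (56.5 - 51.1) / (3 * 2.5) = 0.72
Cpk = min(1.35, 0.72) = 0.72

0.72


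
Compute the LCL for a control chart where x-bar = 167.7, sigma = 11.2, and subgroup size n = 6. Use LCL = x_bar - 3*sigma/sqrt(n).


LCL = 167.7 - 3 * 11.2 / sqrt(6)

153.98


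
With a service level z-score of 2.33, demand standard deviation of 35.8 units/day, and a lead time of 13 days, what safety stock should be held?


Formula: SS = z * sigma_d * sqrt(LT)
sqrt(LT) = sqrt(13) = 3.6056
SS = 2.33 * 35.8 * 3.6056
SS = 300.8 units

300.8 units


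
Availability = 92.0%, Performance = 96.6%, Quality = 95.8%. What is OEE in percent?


Formula: OEE = Availability * Performance * Quality / 10000
A * P = 92.0% * 96.6% / 100 = 88.87%
OEE = 88.87% * 95.8% / 100 = 85.1%

85.1%


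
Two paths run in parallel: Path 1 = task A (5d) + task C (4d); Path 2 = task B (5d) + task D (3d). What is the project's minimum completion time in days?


Path 1 = 5 + 4 = 9 days
Path 2 = 5 + 3 = 8 days
Duration = max(9, 8) = 9 days

9 days


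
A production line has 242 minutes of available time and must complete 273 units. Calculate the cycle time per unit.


Formula: CT = Available Time / Number of Units
CT = 242 min / 273 units
CT = 0.89 min/unit

0.89 min/unit


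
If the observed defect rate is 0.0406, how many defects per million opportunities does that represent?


DPMO = defect_rate * 1000000 = 0.0406 * 1000000

40600


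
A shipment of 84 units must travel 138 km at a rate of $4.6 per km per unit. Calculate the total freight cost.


TC = dist * cost * units = 138 * 4.6 * 84 = $53323.20

$53323.20


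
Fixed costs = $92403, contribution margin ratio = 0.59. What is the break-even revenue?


Formula: BER = Fixed Costs / Contribution Margin Ratio
BER = $92403 / 0.59
BER = $156615.25 (to the nearest cent)

$156615.25


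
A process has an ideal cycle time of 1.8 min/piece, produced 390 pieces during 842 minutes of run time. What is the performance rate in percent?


Formula: Performance = (Ideal CT * Total Count) / Run Time * 100
Ideal output time = 1.8 * 390 = 702.0 min
Performance = 702.0 / 842 * 100 = 83.4%

83.4%


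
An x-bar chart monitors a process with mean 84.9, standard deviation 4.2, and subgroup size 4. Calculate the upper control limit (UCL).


UCL = 84.9 + 3 * 4.2 / sqrt(4)

91.2


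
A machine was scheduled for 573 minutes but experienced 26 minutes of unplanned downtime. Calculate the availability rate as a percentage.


Formula: Availability = (Planned Time - Downtime) / Planned Time * 100
Uptime = 573 - 26 = 547 min
Availability = 547 / 573 * 100 = 95.5%

95.5%


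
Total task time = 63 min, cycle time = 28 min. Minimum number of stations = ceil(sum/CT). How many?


Formula: N_min = ceil(Sum of Task Times / Cycle Time)
N_min = ceil(63 min / 28 min) = ceil(2.25)
N_min = 3 stations

3


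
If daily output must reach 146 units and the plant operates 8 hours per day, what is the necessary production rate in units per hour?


Formula: Production Rate = Daily Demand / Available Hours
Rate = 146 units/day / 8 hours/day
Rate = 18.3 units/hour

18.3 units/hour


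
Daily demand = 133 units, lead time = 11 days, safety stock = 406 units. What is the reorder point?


Formula: ROP = (Daily Demand * Lead Time) + Safety Stock
Demand during lead time = 133 * 11 = 1463 units
ROP = 1463 + 406 = 1869 units

1869 units


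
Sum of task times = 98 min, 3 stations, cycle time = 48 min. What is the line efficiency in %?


Formula: Efficiency = Sum of Task Times / (N_stations * CT) * 100
Total station capacity = 3 stations * 48 min = 144 min
Efficiency = 98 / 144 * 100 = 68.1%

68.1%


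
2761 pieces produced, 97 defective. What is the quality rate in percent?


Formula: Quality Rate = Good Pieces / Total Pieces * 100
Good pieces = 2761 - 97 = 2664
QR = 2664 / 2761 * 100 = 96.5%

96.5%


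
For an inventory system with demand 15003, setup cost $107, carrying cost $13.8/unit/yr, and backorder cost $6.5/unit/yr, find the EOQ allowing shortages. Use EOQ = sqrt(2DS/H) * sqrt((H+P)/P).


Formula: EOQ* = sqrt(2DS/H) * sqrt((H+P)/P)
Base EOQ = sqrt(2*15003*107/13.8) = 482.34 units
Correction = sqrt((13.8+6.5)/6.5) = 1.76722
EOQ* = 482.34 * 1.76722 = 852.4 units

852.4 units


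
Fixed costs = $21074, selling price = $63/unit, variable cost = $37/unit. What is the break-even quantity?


Formula: BEQ = Fixed Costs / (Price - Variable Cost)
Contribution margin = $63 - $37 = $26/unit
BEQ = ceil($21074 / $26/unit) = ceil(810.54) = 811 units

811 units


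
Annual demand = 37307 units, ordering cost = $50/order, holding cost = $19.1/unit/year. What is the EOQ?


Formula: EOQ = sqrt(2 * D * S / H)
Numerator: 2 * 37307 * 50 = 3730700
2DS/H = 3730700 / 19.1 = 195324.6
EOQ = sqrt(195324.6) = 442.0 units

442.0 units


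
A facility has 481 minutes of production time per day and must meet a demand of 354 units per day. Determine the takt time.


Formula: Takt Time = Available Production Time / Customer Demand
Takt = 481 min/day / 354 units/day
Takt = 1.36 min/unit

1.36 min/unit


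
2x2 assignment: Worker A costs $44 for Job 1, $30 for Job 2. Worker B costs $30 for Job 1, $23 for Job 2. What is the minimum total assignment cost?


Option 1: A->1 + B->2 = $44 + $23 = $67
Option 2: A->2 + B->1 = $30 + $30 = $60
Min cost = min($67, $60) = $60

$60


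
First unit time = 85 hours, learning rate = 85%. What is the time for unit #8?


Formula: T_n = T_1 * (learning_rate)^(log2(n)) where learning_rate = rate/100
Doublings = log2(8) = 3
T_n = 85 * 0.85^3
T_n = 85 * 0.6141 = 52.2 hours

52.2 hours


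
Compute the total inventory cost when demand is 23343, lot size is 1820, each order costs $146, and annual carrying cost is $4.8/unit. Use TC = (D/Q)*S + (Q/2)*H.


TC = 23343/1820 * 146 + 1820/2 * 4.8

$6240.57


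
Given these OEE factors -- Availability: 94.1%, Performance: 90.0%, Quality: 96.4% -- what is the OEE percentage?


Formula: OEE = Availability * Performance * Quality / 10000
A * P = 94.1% * 90.0% / 100 = 84.69%
OEE = 84.69% * 96.4% / 100 = 81.6%

81.6%


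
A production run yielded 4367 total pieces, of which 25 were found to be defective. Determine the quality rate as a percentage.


Formula: Quality Rate = Good Pieces / Total Pieces * 100
Good pieces = 4367 - 25 = 4342
QR = 4342 / 4367 * 100 = 99.4%

99.4%


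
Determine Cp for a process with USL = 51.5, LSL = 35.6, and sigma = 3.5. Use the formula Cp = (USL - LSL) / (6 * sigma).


Cp = (51.5 - 35.6) / (6 * 3.5)

0.76


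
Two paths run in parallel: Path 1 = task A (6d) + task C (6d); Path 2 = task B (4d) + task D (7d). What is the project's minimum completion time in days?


Path 1 = 6 + 6 = 12 days
Path 2 = 4 + 7 = 11 days
Duration = max(12, 11) = 12 days

12 days


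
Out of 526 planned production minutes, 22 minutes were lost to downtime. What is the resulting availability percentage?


Formula: Availability = (Planned Time - Downtime) / Planned Time * 100
Uptime = 526 - 22 = 504 min
Availability = 504 / 526 * 100 = 95.8%

95.8%


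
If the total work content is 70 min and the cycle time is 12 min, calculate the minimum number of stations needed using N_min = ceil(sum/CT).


Formula: N_min = ceil(Sum of Task Times / Cycle Time)
N_min = ceil(70 min / 12 min) = ceil(5.8333)
N_min = 6 stations

6
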